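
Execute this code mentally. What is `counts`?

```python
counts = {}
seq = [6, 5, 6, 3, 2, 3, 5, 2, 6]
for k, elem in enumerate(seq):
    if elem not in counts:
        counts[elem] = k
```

Let's trace through this code step by step.

Initialize: counts = {}
Initialize: seq = [6, 5, 6, 3, 2, 3, 5, 2, 6]
Entering loop: for k, elem in enumerate(seq):

After execution: counts = {6: 0, 5: 1, 3: 3, 2: 4}
{6: 0, 5: 1, 3: 3, 2: 4}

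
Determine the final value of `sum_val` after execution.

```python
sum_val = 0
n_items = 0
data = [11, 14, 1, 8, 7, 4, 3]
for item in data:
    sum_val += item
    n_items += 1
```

Let's trace through this code step by step.

Initialize: sum_val = 0
Initialize: n_items = 0
Initialize: data = [11, 14, 1, 8, 7, 4, 3]
Entering loop: for item in data:

After execution: sum_val = 48
48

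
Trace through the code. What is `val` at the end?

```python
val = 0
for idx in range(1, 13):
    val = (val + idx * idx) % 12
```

Let's trace through this code step by step.

Initialize: val = 0
Entering loop: for idx in range(1, 13):

After execution: val = 2
2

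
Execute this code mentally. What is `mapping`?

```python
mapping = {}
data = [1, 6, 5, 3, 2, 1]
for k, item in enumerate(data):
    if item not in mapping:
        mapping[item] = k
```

Let's trace through this code step by step.

Initialize: mapping = {}
Initialize: data = [1, 6, 5, 3, 2, 1]
Entering loop: for k, item in enumerate(data):

After execution: mapping = {1: 0, 6: 1, 5: 2, 3: 3, 2: 4}
{1: 0, 6: 1, 5: 2, 3: 3, 2: 4}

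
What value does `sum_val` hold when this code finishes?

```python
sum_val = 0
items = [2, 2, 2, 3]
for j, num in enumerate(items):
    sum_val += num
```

Let's trace through this code step by step.

Initialize: sum_val = 0
Initialize: items = [2, 2, 2, 3]
Entering loop: for j, num in enumerate(items):

After execution: sum_val = 9
9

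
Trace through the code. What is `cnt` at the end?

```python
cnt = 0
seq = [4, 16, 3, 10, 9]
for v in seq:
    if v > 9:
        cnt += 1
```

Let's trace through this code step by step.

Initialize: cnt = 0
Initialize: seq = [4, 16, 3, 10, 9]
Entering loop: for v in seq:

After execution: cnt = 2
2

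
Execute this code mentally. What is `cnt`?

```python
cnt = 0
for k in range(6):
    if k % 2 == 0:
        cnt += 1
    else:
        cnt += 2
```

Let's trace through this code step by step.

Initialize: cnt = 0
Entering loop: for k in range(6):

After execution: cnt = 9
9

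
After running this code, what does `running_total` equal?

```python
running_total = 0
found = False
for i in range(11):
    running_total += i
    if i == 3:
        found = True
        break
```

Let's trace through this code step by step.

Initialize: running_total = 0
Initialize: found = False
Entering loop: for i in range(11):

After execution: running_total = 6
6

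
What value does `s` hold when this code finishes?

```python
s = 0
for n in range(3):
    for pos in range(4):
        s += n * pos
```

Let's trace through this code step by step.

Initialize: s = 0
Entering loop: for n in range(3):

After execution: s = 18
18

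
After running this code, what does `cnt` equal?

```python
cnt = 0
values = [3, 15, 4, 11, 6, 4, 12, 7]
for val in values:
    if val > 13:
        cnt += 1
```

Let's trace through this code step by step.

Initialize: cnt = 0
Initialize: values = [3, 15, 4, 11, 6, 4, 12, 7]
Entering loop: for val in values:

After execution: cnt = 1
1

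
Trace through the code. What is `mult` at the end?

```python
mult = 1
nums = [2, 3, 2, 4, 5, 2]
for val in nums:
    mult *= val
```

Let's trace through this code step by step.

Initialize: mult = 1
Initialize: nums = [2, 3, 2, 4, 5, 2]
Entering loop: for val in nums:

After execution: mult = 480
480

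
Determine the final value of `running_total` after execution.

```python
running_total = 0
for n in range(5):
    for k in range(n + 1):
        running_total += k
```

Let's trace through this code step by step.

Initialize: running_total = 0
Entering loop: for n in range(5):

After execution: running_total = 20
20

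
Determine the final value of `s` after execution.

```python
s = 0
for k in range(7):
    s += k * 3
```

Let's trace through this code step by step.

Initialize: s = 0
Entering loop: for k in range(7):

After execution: s = 63
63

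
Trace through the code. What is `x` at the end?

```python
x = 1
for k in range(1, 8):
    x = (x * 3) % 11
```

Let's trace through this code step by step.

Initialize: x = 1
Entering loop: for k in range(1, 8):

After execution: x = 9
9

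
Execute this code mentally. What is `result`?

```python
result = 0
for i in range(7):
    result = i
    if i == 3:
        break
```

Let's trace through this code step by step.

Initialize: result = 0
Entering loop: for i in range(7):

After execution: result = 3
3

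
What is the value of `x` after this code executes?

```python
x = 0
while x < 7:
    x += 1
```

Let's trace through this code step by step.

Initialize: x = 0
Entering loop: while x < 7:

After execution: x = 7
7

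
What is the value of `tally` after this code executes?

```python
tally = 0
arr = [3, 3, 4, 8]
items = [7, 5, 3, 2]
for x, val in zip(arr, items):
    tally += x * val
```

Let's trace through this code step by step.

Initialize: tally = 0
Initialize: arr = [3, 3, 4, 8]
Initialize: items = [7, 5, 3, 2]
Entering loop: for x, val in zip(arr, items):

After execution: tally = 64
64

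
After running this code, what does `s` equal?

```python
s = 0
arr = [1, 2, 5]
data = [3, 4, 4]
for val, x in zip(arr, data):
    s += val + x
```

Let's trace through this code step by step.

Initialize: s = 0
Initialize: arr = [1, 2, 5]
Initialize: data = [3, 4, 4]
Entering loop: for val, x in zip(arr, data):

After execution: s = 19
19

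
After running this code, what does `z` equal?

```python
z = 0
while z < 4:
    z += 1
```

Let's trace through this code step by step.

Initialize: z = 0
Entering loop: while z < 4:

After execution: z = 4
4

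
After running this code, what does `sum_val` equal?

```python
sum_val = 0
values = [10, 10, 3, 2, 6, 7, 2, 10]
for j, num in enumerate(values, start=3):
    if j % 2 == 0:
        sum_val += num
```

Let's trace through this code step by step.

Initialize: sum_val = 0
Initialize: values = [10, 10, 3, 2, 6, 7, 2, 10]
Entering loop: for j, num in enumerate(values, start=3):

After execution: sum_val = 29
29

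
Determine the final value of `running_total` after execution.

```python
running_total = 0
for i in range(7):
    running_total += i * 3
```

Let's trace through this code step by step.

Initialize: running_total = 0
Entering loop: for i in range(7):

After execution: running_total = 63
63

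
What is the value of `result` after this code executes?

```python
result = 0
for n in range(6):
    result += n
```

Let's trace through this code step by step.

Initialize: result = 0
Entering loop: for n in range(6):

After execution: result = 15
15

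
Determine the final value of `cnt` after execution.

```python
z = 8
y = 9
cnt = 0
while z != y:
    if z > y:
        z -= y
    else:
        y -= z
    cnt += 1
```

Let's trace through this code step by step.

Initialize: z = 8
Initialize: y = 9
Initialize: cnt = 0
Entering loop: while z != y:

After execution: cnt = 8
8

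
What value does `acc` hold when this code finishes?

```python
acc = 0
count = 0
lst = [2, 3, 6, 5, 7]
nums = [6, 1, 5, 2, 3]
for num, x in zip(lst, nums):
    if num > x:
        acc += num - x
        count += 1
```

Let's trace through this code step by step.

Initialize: acc = 0
Initialize: count = 0
Initialize: lst = [2, 3, 6, 5, 7]
Initialize: nums = [6, 1, 5, 2, 3]
Entering loop: for num, x in zip(lst, nums):

After execution: acc = 10
10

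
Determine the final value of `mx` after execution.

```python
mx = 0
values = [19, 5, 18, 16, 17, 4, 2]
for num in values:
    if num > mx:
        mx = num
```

Let's trace through this code step by step.

Initialize: mx = 0
Initialize: values = [19, 5, 18, 16, 17, 4, 2]
Entering loop: for num in values:

After execution: mx = 19
19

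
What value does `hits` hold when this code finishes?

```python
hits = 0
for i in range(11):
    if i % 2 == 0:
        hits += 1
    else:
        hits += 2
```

Let's trace through this code step by step.

Initialize: hits = 0
Entering loop: for i in range(11):

After execution: hits = 16
16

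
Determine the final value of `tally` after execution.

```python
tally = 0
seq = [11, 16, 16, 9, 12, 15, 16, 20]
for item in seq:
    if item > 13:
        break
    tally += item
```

Let's trace through this code step by step.

Initialize: tally = 0
Initialize: seq = [11, 16, 16, 9, 12, 15, 16, 20]
Entering loop: for item in seq:

After execution: tally = 11
11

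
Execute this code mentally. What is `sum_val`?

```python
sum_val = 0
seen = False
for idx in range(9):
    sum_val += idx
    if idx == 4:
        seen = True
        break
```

Let's trace through this code step by step.

Initialize: sum_val = 0
Initialize: seen = False
Entering loop: for idx in range(9):

After execution: sum_val = 10
10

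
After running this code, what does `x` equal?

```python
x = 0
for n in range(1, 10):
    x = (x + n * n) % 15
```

Let's trace through this code step by step.

Initialize: x = 0
Entering loop: for n in range(1, 10):

After execution: x = 0
0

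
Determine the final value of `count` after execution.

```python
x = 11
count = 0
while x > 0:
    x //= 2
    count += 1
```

Let's trace through this code step by step.

Initialize: x = 11
Initialize: count = 0
Entering loop: while x > 0:

After execution: count = 4
4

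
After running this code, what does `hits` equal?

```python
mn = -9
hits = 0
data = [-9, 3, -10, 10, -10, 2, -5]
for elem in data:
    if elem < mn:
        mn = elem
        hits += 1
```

Let's trace through this code step by step.

Initialize: mn = -9
Initialize: hits = 0
Initialize: data = [-9, 3, -10, 10, -10, 2, -5]
Entering loop: for elem in data:

After execution: hits = 1
1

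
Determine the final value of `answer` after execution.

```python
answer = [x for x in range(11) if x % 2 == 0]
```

Let's trace through this code step by step.

Initialize: answer = [x for x in range(11) if x % 2 == 0]

After execution: answer = [0, 2, 4, 6, 8, 10]
[0, 2, 4, 6, 8, 10]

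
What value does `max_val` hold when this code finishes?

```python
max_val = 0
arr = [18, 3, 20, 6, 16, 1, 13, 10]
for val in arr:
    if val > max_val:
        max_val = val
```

Let's trace through this code step by step.

Initialize: max_val = 0
Initialize: arr = [18, 3, 20, 6, 16, 1, 13, 10]
Entering loop: for val in arr:

After execution: max_val = 20
20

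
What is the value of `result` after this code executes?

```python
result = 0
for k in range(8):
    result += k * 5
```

Let's trace through this code step by step.

Initialize: result = 0
Entering loop: for k in range(8):

After execution: result = 140
140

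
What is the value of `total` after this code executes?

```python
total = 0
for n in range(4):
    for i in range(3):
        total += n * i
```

Let's trace through this code step by step.

Initialize: total = 0
Entering loop: for n in range(4):

After execution: total = 18
18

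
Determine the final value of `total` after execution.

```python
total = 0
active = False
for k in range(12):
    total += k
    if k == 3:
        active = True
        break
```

Let's trace through this code step by step.

Initialize: total = 0
Initialize: active = False
Entering loop: for k in range(12):

After execution: total = 6
6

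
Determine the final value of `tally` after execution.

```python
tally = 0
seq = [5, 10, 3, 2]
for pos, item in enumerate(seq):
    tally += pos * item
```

Let's trace through this code step by step.

Initialize: tally = 0
Initialize: seq = [5, 10, 3, 2]
Entering loop: for pos, item in enumerate(seq):

After execution: tally = 22
22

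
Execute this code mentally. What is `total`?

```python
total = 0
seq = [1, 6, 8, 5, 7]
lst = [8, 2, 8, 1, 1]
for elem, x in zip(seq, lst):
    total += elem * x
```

Let's trace through this code step by step.

Initialize: total = 0
Initialize: seq = [1, 6, 8, 5, 7]
Initialize: lst = [8, 2, 8, 1, 1]
Entering loop: for elem, x in zip(seq, lst):

After execution: total = 96
96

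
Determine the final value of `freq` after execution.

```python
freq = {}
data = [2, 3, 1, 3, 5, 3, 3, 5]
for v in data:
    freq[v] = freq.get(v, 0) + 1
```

Let's trace through this code step by step.

Initialize: freq = {}
Initialize: data = [2, 3, 1, 3, 5, 3, 3, 5]
Entering loop: for v in data:

After execution: freq = {2: 1, 3: 4, 1: 1, 5: 2}
{2: 1, 3: 4, 1: 1, 5: 2}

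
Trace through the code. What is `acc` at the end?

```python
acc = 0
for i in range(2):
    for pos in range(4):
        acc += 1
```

Let's trace through this code step by step.

Initialize: acc = 0
Entering loop: for i in range(2):

After execution: acc = 8
8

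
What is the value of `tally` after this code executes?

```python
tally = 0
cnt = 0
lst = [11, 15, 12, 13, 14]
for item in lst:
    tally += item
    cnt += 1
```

Let's trace through this code step by step.

Initialize: tally = 0
Initialize: cnt = 0
Initialize: lst = [11, 15, 12, 13, 14]
Entering loop: for item in lst:

After execution: tally = 65
65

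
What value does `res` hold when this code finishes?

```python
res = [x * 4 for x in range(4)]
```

Let's trace through this code step by step.

Initialize: res = [x * 4 for x in range(4)]

After execution: res = [0, 4, 8, 12]
[0, 4, 8, 12]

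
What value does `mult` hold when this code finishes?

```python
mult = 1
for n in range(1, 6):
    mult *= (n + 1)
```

Let's trace through this code step by step.

Initialize: mult = 1
Entering loop: for n in range(1, 6):

After execution: mult = 720
720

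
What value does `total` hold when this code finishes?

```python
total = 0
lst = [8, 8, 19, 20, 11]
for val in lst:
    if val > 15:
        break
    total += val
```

Let's trace through this code step by step.

Initialize: total = 0
Initialize: lst = [8, 8, 19, 20, 11]
Entering loop: for val in lst:

After execution: total = 16
16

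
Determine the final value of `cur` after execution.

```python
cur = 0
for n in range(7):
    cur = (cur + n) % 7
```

Let's trace through this code step by step.

Initialize: cur = 0
Entering loop: for n in range(7):

After execution: cur = 0
0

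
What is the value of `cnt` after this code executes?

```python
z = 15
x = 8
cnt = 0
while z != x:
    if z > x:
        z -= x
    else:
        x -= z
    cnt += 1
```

Let's trace through this code step by step.

Initialize: z = 15
Initialize: x = 8
Initialize: cnt = 0
Entering loop: while z != x:

After execution: cnt = 8
8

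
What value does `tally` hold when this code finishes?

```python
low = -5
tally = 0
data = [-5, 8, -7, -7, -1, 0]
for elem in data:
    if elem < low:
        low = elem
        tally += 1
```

Let's trace through this code step by step.

Initialize: low = -5
Initialize: tally = 0
Initialize: data = [-5, 8, -7, -7, -1, 0]
Entering loop: for elem in data:

After execution: tally = 1
1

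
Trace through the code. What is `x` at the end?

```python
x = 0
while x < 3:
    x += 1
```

Let's trace through this code step by step.

Initialize: x = 0
Entering loop: while x < 3:

After execution: x = 3
3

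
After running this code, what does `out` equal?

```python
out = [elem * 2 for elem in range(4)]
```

Let's trace through this code step by step.

Initialize: out = [elem * 2 for elem in range(4)]

After execution: out = [0, 2, 4, 6]
[0, 2, 4, 6]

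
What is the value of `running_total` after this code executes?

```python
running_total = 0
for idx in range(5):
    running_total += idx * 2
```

Let's trace through this code step by step.

Initialize: running_total = 0
Entering loop: for idx in range(5):

After execution: running_total = 20
20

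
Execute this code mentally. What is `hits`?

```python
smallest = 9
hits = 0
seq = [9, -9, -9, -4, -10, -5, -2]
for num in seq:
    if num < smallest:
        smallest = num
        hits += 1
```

Let's trace through this code step by step.

Initialize: smallest = 9
Initialize: hits = 0
Initialize: seq = [9, -9, -9, -4, -10, -5, -2]
Entering loop: for num in seq:

After execution: hits = 2
2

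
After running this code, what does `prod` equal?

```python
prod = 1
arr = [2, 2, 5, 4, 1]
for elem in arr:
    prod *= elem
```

Let's trace through this code step by step.

Initialize: prod = 1
Initialize: arr = [2, 2, 5, 4, 1]
Entering loop: for elem in arr:

After execution: prod = 80
80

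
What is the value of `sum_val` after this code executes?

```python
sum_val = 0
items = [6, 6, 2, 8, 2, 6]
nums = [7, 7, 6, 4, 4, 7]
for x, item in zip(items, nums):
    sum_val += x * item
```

Let's trace through this code step by step.

Initialize: sum_val = 0
Initialize: items = [6, 6, 2, 8, 2, 6]
Initialize: nums = [7, 7, 6, 4, 4, 7]
Entering loop: for x, item in zip(items, nums):

After execution: sum_val = 178
178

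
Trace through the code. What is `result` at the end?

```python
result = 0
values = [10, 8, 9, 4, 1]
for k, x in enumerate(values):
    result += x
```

Let's trace through this code step by step.

Initialize: result = 0
Initialize: values = [10, 8, 9, 4, 1]
Entering loop: for k, x in enumerate(values):

After execution: result = 32
32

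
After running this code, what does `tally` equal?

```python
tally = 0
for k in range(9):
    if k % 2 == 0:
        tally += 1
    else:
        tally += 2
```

Let's trace through this code step by step.

Initialize: tally = 0
Entering loop: for k in range(9):

After execution: tally = 13
13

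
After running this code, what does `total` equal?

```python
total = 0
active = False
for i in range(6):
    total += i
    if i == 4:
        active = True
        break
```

Let's trace through this code step by step.

Initialize: total = 0
Initialize: active = False
Entering loop: for i in range(6):

After execution: total = 10
10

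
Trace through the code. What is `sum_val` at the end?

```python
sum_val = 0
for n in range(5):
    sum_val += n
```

Let's trace through this code step by step.

Initialize: sum_val = 0
Entering loop: for n in range(5):

After execution: sum_val = 10
10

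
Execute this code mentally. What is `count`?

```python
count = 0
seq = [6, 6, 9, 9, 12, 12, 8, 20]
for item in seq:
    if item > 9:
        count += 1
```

Let's trace through this code step by step.

Initialize: count = 0
Initialize: seq = [6, 6, 9, 9, 12, 12, 8, 20]
Entering loop: for item in seq:

After execution: count = 3
3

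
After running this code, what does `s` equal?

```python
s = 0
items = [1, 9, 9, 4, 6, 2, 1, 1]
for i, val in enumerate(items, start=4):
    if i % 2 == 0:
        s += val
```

Let's trace through this code step by step.

Initialize: s = 0
Initialize: items = [1, 9, 9, 4, 6, 2, 1, 1]
Entering loop: for i, val in enumerate(items, start=4):

After execution: s = 17
17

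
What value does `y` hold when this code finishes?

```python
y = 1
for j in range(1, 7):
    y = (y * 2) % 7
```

Let's trace through this code step by step.

Initialize: y = 1
Entering loop: for j in range(1, 7):

After execution: y = 1
1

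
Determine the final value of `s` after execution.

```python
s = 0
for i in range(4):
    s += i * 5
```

Let's trace through this code step by step.

Initialize: s = 0
Entering loop: for i in range(4):

After execution: s = 30
30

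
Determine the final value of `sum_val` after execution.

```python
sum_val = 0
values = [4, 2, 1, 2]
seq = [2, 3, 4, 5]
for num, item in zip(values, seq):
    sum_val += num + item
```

Let's trace through this code step by step.

Initialize: sum_val = 0
Initialize: values = [4, 2, 1, 2]
Initialize: seq = [2, 3, 4, 5]
Entering loop: for num, item in zip(values, seq):

After execution: sum_val = 23
23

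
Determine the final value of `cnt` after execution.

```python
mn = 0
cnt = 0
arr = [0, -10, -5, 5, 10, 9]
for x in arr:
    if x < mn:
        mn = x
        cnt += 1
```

Let's trace through this code step by step.

Initialize: mn = 0
Initialize: cnt = 0
Initialize: arr = [0, -10, -5, 5, 10, 9]
Entering loop: for x in arr:

After execution: cnt = 1
1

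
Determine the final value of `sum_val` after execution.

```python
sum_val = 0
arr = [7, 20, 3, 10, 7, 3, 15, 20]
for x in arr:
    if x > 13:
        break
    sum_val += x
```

Let's trace through this code step by step.

Initialize: sum_val = 0
Initialize: arr = [7, 20, 3, 10, 7, 3, 15, 20]
Entering loop: for x in arr:

After execution: sum_val = 7
7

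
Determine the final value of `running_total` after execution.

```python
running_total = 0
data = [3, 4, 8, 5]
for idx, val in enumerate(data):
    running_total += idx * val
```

Let's trace through this code step by step.

Initialize: running_total = 0
Initialize: data = [3, 4, 8, 5]
Entering loop: for idx, val in enumerate(data):

After execution: running_total = 35
35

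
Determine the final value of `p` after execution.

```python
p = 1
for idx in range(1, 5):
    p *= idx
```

Let's trace through this code step by step.

Initialize: p = 1
Entering loop: for idx in range(1, 5):

After execution: p = 24
24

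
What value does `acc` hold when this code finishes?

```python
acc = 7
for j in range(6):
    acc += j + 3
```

Let's trace through this code step by step.

Initialize: acc = 7
Entering loop: for j in range(6):

After execution: acc = 40
40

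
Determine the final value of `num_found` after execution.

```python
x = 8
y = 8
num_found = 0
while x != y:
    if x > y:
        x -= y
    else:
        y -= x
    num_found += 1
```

Let's trace through this code step by step.

Initialize: x = 8
Initialize: y = 8
Initialize: num_found = 0
Entering loop: while x != y:

After execution: num_found = 0
0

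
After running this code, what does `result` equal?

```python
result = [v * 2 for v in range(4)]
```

Let's trace through this code step by step.

Initialize: result = [v * 2 for v in range(4)]

After execution: result = [0, 2, 4, 6]
[0, 2, 4, 6]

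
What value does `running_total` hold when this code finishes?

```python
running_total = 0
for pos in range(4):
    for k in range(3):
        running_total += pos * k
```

Let's trace through this code step by step.

Initialize: running_total = 0
Entering loop: for pos in range(4):

After execution: running_total = 18
18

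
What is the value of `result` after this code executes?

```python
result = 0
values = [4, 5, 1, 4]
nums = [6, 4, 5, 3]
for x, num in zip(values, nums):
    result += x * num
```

Let's trace through this code step by step.

Initialize: result = 0
Initialize: values = [4, 5, 1, 4]
Initialize: nums = [6, 4, 5, 3]
Entering loop: for x, num in zip(values, nums):

After execution: result = 61
61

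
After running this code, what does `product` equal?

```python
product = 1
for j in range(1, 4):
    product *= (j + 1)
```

Let's trace through this code step by step.

Initialize: product = 1
Entering loop: for j in range(1, 4):

After execution: product = 24
24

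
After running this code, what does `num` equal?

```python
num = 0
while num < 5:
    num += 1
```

Let's trace through this code step by step.

Initialize: num = 0
Entering loop: while num < 5:

After execution: num = 5
5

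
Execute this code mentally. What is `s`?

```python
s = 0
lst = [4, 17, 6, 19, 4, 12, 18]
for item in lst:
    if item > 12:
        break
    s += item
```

Let's trace through this code step by step.

Initialize: s = 0
Initialize: lst = [4, 17, 6, 19, 4, 12, 18]
Entering loop: for item in lst:

After execution: s = 4
4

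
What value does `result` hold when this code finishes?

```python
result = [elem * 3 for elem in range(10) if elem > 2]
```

Let's trace through this code step by step.

Initialize: result = [elem * 3 for elem in range(10) if elem > 2]

After execution: result = [9, 12, 15, 18, 21, 24, 27]
[9, 12, 15, 18, 21, 24, 27]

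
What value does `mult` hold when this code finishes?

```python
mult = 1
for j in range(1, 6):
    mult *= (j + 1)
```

Let's trace through this code step by step.

Initialize: mult = 1
Entering loop: for j in range(1, 6):

After execution: mult = 720
720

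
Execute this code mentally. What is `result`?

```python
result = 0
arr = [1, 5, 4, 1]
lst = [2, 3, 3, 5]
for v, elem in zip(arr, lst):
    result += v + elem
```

Let's trace through this code step by step.

Initialize: result = 0
Initialize: arr = [1, 5, 4, 1]
Initialize: lst = [2, 3, 3, 5]
Entering loop: for v, elem in zip(arr, lst):

After execution: result = 24
24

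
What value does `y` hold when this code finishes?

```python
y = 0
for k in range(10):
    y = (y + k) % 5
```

Let's trace through this code step by step.

Initialize: y = 0
Entering loop: for k in range(10):

After execution: y = 0
0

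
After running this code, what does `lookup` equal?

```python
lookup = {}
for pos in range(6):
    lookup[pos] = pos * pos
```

Let's trace through this code step by step.

Initialize: lookup = {}
Entering loop: for pos in range(6):

After execution: lookup = {0: 0, 1: 1, 2: 4, 3: 9, 4: 16, 5: 25}
{0: 0, 1: 1, 2: 4, 3: 9, 4: 16, 5: 25}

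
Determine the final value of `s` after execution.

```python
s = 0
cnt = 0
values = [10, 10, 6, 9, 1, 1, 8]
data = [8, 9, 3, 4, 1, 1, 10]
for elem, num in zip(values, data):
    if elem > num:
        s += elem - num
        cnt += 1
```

Let's trace through this code step by step.

Initialize: s = 0
Initialize: cnt = 0
Initialize: values = [10, 10, 6, 9, 1, 1, 8]
Initialize: data = [8, 9, 3, 4, 1, 1, 10]
Entering loop: for elem, num in zip(values, data):

After execution: s = 11
11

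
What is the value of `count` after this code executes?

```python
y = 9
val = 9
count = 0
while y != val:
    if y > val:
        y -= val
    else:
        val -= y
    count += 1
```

Let's trace through this code step by step.

Initialize: y = 9
Initialize: val = 9
Initialize: count = 0
Entering loop: while y != val:

After execution: count = 0
0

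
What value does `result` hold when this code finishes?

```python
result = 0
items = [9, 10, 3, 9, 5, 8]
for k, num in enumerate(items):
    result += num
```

Let's trace through this code step by step.

Initialize: result = 0
Initialize: items = [9, 10, 3, 9, 5, 8]
Entering loop: for k, num in enumerate(items):

After execution: result = 44
44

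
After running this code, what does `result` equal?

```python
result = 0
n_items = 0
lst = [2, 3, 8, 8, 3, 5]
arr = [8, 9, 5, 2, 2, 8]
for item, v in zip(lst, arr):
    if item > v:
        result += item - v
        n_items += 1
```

Let's trace through this code step by step.

Initialize: result = 0
Initialize: n_items = 0
Initialize: lst = [2, 3, 8, 8, 3, 5]
Initialize: arr = [8, 9, 5, 2, 2, 8]
Entering loop: for item, v in zip(lst, arr):

After execution: result = 10
10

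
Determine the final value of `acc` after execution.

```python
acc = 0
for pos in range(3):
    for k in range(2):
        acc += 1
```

Let's trace through this code step by step.

Initialize: acc = 0
Entering loop: for pos in range(3):

After execution: acc = 6
6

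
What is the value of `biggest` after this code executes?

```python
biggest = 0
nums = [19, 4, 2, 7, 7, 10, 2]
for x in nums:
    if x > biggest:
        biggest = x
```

Let's trace through this code step by step.

Initialize: biggest = 0
Initialize: nums = [19, 4, 2, 7, 7, 10, 2]
Entering loop: for x in nums:

After execution: biggest = 19
19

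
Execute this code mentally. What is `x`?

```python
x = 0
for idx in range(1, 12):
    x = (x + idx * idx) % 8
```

Let's trace through this code step by step.

Initialize: x = 0
Entering loop: for idx in range(1, 12):

After execution: x = 2
2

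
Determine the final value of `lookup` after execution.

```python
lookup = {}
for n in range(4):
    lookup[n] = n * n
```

Let's trace through this code step by step.

Initialize: lookup = {}
Entering loop: for n in range(4):

After execution: lookup = {0: 0, 1: 1, 2: 4, 3: 9}
{0: 0, 1: 1, 2: 4, 3: 9}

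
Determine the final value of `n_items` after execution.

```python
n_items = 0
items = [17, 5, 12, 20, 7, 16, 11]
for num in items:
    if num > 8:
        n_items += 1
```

Let's trace through this code step by step.

Initialize: n_items = 0
Initialize: items = [17, 5, 12, 20, 7, 16, 11]
Entering loop: for num in items:

After execution: n_items = 5
5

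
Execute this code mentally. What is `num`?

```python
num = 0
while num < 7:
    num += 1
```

Let's trace through this code step by step.

Initialize: num = 0
Entering loop: while num < 7:

After execution: num = 7
7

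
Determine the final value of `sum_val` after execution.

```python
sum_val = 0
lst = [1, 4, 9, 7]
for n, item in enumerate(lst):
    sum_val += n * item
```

Let's trace through this code step by step.

Initialize: sum_val = 0
Initialize: lst = [1, 4, 9, 7]
Entering loop: for n, item in enumerate(lst):

After execution: sum_val = 43
43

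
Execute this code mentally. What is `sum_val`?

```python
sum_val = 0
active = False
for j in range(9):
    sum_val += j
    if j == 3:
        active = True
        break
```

Let's trace through this code step by step.

Initialize: sum_val = 0
Initialize: active = False
Entering loop: for j in range(9):

After execution: sum_val = 6
6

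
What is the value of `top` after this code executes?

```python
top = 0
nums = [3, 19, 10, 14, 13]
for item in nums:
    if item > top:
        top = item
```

Let's trace through this code step by step.

Initialize: top = 0
Initialize: nums = [3, 19, 10, 14, 13]
Entering loop: for item in nums:

After execution: top = 19
19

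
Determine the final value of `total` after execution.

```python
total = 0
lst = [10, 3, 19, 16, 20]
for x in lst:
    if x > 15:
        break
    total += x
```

Let's trace through this code step by step.

Initialize: total = 0
Initialize: lst = [10, 3, 19, 16, 20]
Entering loop: for x in lst:

After execution: total = 13
13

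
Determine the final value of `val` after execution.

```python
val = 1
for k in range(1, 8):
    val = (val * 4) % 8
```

Let's trace through this code step by step.

Initialize: val = 1
Entering loop: for k in range(1, 8):

After execution: val = 0
0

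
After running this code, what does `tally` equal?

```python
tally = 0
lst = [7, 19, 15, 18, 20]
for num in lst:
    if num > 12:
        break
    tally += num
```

Let's trace through this code step by step.

Initialize: tally = 0
Initialize: lst = [7, 19, 15, 18, 20]
Entering loop: for num in lst:

After execution: tally = 7
7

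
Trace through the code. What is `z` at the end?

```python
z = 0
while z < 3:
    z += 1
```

Let's trace through this code step by step.

Initialize: z = 0
Entering loop: while z < 3:

After execution: z = 3
3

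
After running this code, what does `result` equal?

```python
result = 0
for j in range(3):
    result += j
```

Let's trace through this code step by step.

Initialize: result = 0
Entering loop: for j in range(3):

After execution: result = 3
3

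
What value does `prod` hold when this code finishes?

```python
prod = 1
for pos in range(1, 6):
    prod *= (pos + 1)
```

Let's trace through this code step by step.

Initialize: prod = 1
Entering loop: for pos in range(1, 6):

After execution: prod = 720
720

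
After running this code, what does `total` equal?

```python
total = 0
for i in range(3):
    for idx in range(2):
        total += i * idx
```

Let's trace through this code step by step.

Initialize: total = 0
Entering loop: for i in range(3):

After execution: total = 3
3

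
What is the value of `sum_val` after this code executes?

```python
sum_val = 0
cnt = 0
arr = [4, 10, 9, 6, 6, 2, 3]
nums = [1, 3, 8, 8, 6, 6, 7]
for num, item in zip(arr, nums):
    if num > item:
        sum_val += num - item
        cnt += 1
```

Let's trace through this code step by step.

Initialize: sum_val = 0
Initialize: cnt = 0
Initialize: arr = [4, 10, 9, 6, 6, 2, 3]
Initialize: nums = [1, 3, 8, 8, 6, 6, 7]
Entering loop: for num, item in zip(arr, nums):

After execution: sum_val = 11
11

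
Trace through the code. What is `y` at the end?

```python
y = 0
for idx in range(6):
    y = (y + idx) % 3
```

Let's trace through this code step by step.

Initialize: y = 0
Entering loop: for idx in range(6):

After execution: y = 0
0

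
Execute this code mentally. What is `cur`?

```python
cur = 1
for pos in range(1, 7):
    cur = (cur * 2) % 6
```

Let's trace through this code step by step.

Initialize: cur = 1
Entering loop: for pos in range(1, 7):

After execution: cur = 4
4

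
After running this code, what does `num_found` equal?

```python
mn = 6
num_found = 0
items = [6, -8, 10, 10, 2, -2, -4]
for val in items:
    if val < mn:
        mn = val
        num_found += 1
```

Let's trace through this code step by step.

Initialize: mn = 6
Initialize: num_found = 0
Initialize: items = [6, -8, 10, 10, 2, -2, -4]
Entering loop: for val in items:

After execution: num_found = 1
1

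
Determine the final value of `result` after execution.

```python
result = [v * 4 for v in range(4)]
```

Let's trace through this code step by step.

Initialize: result = [v * 4 for v in range(4)]

After execution: result = [0, 4, 8, 12]
[0, 4, 8, 12]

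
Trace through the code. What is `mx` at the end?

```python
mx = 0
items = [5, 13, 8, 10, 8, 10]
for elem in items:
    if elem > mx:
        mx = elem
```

Let's trace through this code step by step.

Initialize: mx = 0
Initialize: items = [5, 13, 8, 10, 8, 10]
Entering loop: for elem in items:

After execution: mx = 13
13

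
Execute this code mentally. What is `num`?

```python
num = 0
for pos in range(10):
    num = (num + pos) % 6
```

Let's trace through this code step by step.

Initialize: num = 0
Entering loop: for pos in range(10):

After execution: num = 3
3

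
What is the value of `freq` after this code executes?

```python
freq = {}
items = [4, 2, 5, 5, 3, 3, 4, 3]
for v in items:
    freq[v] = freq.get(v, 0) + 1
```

Let's trace through this code step by step.

Initialize: freq = {}
Initialize: items = [4, 2, 5, 5, 3, 3, 4, 3]
Entering loop: for v in items:

After execution: freq = {4: 2, 2: 1, 5: 2, 3: 3}
{4: 2, 2: 1, 5: 2, 3: 3}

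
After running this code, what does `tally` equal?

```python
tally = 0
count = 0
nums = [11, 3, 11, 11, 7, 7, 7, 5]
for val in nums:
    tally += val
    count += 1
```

Let's trace through this code step by step.

Initialize: tally = 0
Initialize: count = 0
Initialize: nums = [11, 3, 11, 11, 7, 7, 7, 5]
Entering loop: for val in nums:

After execution: tally = 62
62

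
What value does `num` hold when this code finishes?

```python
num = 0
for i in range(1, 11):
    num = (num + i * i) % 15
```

Let's trace through this code step by step.

Initialize: num = 0
Entering loop: for i in range(1, 11):

After execution: num = 10
10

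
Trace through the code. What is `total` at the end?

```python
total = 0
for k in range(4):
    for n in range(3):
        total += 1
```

Let's trace through this code step by step.

Initialize: total = 0
Entering loop: for k in range(4):

After execution: total = 12
12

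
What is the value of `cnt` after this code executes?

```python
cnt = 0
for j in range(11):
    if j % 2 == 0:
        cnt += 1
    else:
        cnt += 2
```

Let's trace through this code step by step.

Initialize: cnt = 0
Entering loop: for j in range(11):

After execution: cnt = 16
16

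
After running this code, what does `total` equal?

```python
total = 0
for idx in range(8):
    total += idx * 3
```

Let's trace through this code step by step.

Initialize: total = 0
Entering loop: for idx in range(8):

After execution: total = 84
84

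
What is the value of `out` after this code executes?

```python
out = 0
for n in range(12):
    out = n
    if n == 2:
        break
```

Let's trace through this code step by step.

Initialize: out = 0
Entering loop: for n in range(12):

After execution: out = 2
2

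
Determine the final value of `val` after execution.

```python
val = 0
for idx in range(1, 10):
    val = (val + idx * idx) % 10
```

Let's trace through this code step by step.

Initialize: val = 0
Entering loop: for idx in range(1, 10):

After execution: val = 5
5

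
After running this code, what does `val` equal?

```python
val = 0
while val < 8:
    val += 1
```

Let's trace through this code step by step.

Initialize: val = 0
Entering loop: while val < 8:

After execution: val = 8
8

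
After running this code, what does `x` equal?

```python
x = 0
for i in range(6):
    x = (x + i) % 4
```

Let's trace through this code step by step.

Initialize: x = 0
Entering loop: for i in range(6):

After execution: x = 3
3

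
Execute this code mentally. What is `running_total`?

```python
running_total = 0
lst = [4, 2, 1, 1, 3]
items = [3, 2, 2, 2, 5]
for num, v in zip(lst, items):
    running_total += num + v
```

Let's trace through this code step by step.

Initialize: running_total = 0
Initialize: lst = [4, 2, 1, 1, 3]
Initialize: items = [3, 2, 2, 2, 5]
Entering loop: for num, v in zip(lst, items):

After execution: running_total = 25
25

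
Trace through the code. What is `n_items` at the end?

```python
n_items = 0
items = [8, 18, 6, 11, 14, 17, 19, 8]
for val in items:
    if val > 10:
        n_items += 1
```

Let's trace through this code step by step.

Initialize: n_items = 0
Initialize: items = [8, 18, 6, 11, 14, 17, 19, 8]
Entering loop: for val in items:

After execution: n_items = 5
5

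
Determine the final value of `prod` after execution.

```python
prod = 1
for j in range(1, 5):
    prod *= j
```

Let's trace through this code step by step.

Initialize: prod = 1
Entering loop: for j in range(1, 5):

After execution: prod = 24
24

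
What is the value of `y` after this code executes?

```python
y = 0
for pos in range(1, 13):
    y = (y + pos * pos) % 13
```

Let's trace through this code step by step.

Initialize: y = 0
Entering loop: for pos in range(1, 13):

After execution: y = 0
0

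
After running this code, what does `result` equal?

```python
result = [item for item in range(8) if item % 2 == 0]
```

Let's trace through this code step by step.

Initialize: result = [item for item in range(8) if item % 2 == 0]

After execution: result = [0, 2, 4, 6]
[0, 2, 4, 6]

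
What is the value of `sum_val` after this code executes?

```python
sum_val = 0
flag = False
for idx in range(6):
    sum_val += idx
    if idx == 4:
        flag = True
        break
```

Let's trace through this code step by step.

Initialize: sum_val = 0
Initialize: flag = False
Entering loop: for idx in range(6):

After execution: sum_val = 10
10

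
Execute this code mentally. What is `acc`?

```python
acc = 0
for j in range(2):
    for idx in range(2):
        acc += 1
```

Let's trace through this code step by step.

Initialize: acc = 0
Entering loop: for j in range(2):

After execution: acc = 4
4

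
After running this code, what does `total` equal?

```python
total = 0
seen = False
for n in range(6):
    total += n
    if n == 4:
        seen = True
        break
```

Let's trace through this code step by step.

Initialize: total = 0
Initialize: seen = False
Entering loop: for n in range(6):

After execution: total = 10
10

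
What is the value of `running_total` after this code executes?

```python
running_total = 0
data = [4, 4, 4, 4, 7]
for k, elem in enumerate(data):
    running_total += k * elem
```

Let's trace through this code step by step.

Initialize: running_total = 0
Initialize: data = [4, 4, 4, 4, 7]
Entering loop: for k, elem in enumerate(data):

After execution: running_total = 52
52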